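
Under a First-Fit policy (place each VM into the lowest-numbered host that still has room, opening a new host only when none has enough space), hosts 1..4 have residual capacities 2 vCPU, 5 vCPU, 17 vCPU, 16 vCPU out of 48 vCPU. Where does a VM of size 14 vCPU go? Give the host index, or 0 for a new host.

3

Hosts with room: host 3 (17 vCPU), host 4 (16 vCPU).
The first with room is host 3.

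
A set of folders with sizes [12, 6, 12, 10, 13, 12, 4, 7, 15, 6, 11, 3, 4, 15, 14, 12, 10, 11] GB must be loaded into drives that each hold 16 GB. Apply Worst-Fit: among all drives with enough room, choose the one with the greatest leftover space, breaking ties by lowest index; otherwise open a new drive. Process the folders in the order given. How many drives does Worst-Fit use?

Put 12 GB in drive 1; 4 GB remain.
Put 6 GB in drive 2; 10 GB remain.
Put 12 GB in drive 3; 4 GB remain.
Put 10 GB in drive 2; 0 GB remain.
Put 13 GB in drive 4; 3 GB remain.
Put 12 GB in drive 5; 4 GB remain.
Put 4 GB in drive 1; 0 GB remain.
Put 7 GB in drive 6; 9 GB remain.
Put 15 GB in drive 7; 1 GB remain.
Put 6 GB in drive 6; 3 GB remain.
Put 11 GB in drive 8; 5 GB remain.
Put 3 GB in drive 8; 2 GB remain.
Put 4 GB in drive 3; 0 GB remain.
Put 15 GB in drive 9; 1 GB remain.
Put 14 GB in drive 10; 2 GB remain.
Put 12 GB in drive 11; 4 GB remain.
Put 10 GB in drive 12; 6 GB remain.
Put 11 GB in drive 13; 5 GB remain.
Final drives: [12,4] [6,10] [12,4] [13] [12] [7,6] [15] [11,3] [15] [14] [12] [10] [11].

13 drives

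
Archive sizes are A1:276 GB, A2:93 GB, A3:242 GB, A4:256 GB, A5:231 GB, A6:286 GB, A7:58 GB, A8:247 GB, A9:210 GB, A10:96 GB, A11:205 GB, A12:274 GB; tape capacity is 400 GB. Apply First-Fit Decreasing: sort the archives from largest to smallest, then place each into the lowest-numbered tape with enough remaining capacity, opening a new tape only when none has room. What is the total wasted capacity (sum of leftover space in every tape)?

1126

Sorted descending: 286, 276, 274, 256, 247, 242, 231, 210, 205, 96, 93, 58.
286 GB → tape 1 (remaining 114 GB)
276 GB → tape 2 (remaining 124 GB)
274 GB → tape 3 (remaining 126 GB)
256 GB → tape 4 (remaining 144 GB)
247 GB → tape 5 (remaining 153 GB)
242 GB → tape 6 (remaining 158 GB)
231 GB → tape 7 (remaining 169 GB)
210 GB → tape 8 (remaining 190 GB)
205 GB → tape 9 (remaining 195 GB)
96 GB → tape 1 (remaining 18 GB)
93 GB → tape 2 (remaining 31 GB)
58 GB → tape 3 (remaining 68 GB)
9 tapes × 400 GB = 3600 GB; used 2474 GB; unused 1126 GB.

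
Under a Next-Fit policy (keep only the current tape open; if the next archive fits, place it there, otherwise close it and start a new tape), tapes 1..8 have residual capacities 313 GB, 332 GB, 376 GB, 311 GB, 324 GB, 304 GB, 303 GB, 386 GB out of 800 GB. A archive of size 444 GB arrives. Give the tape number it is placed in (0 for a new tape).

0

Next-Fit only looks at tape 8, which has 386 GB free.
444 GB does not fit, so a new tape is opened.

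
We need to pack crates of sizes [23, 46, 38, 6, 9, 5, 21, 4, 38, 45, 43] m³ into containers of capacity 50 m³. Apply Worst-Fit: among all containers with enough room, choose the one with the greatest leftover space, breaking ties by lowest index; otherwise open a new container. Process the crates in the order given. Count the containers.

23 m³ → container 1 (remaining 27 m³)
46 m³ → container 2 (remaining 4 m³)
38 m³ → container 3 (remaining 12 m³)
6 m³ → container 1 (remaining 21 m³)
9 m³ → container 1 (remaining 12 m³)
5 m³ → container 1 (remaining 7 m³)
21 m³ → container 4 (remaining 29 m³)
4 m³ → container 4 (remaining 25 m³)
38 m³ → container 5 (remaining 12 m³)
45 m³ → container 6 (remaining 5 m³)
43 m³ → container 7 (remaining 7 m³)

7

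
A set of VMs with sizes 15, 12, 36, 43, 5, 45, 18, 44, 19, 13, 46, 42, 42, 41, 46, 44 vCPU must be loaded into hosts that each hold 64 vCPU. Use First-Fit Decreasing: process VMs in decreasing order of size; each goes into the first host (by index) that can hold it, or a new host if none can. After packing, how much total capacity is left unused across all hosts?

129

Sorted descending: 46, 46, 45, 44, 44, 43, 42, 42, 41, 36, 19, 18, 15, 13, 12, 5.
host 1: place 46 vCPU, 18 vCPU left
host 2: place 46 vCPU, 18 vCPU left
host 3: place 45 vCPU, 19 vCPU left
host 4: place 44 vCPU, 20 vCPU left
host 5: place 44 vCPU, 20 vCPU left
host 6: place 43 vCPU, 21 vCPU left
host 7: place 42 vCPU, 22 vCPU left
host 8: place 42 vCPU, 22 vCPU left
host 9: place 41 vCPU, 23 vCPU left
host 10: place 36 vCPU, 28 vCPU left
host 3: place 19 vCPU, 0 vCPU left
host 1: place 18 vCPU, 0 vCPU left
host 2: place 15 vCPU, 3 vCPU left
host 4: place 13 vCPU, 7 vCPU left
host 5: place 12 vCPU, 8 vCPU left
host 4: place 5 vCPU, 2 vCPU left
10 hosts × 64 vCPU = 640 vCPU; used 511 vCPU; unused 129 vCPU.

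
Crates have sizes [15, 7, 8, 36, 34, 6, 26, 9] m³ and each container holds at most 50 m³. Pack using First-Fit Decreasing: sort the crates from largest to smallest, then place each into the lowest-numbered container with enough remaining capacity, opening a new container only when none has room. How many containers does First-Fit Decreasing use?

3

Sorted descending: 36, 34, 26, 15, 9, 8, 7, 6.
36 m³ → container 1 (remaining 14 m³)
34 m³ → container 2 (remaining 16 m³)
26 m³ → container 3 (remaining 24 m³)
15 m³ → container 2 (remaining 1 m³)
9 m³ → container 1 (remaining 5 m³)
8 m³ → container 3 (remaining 16 m³)
7 m³ → container 3 (remaining 9 m³)
6 m³ → container 3 (remaining 3 m³)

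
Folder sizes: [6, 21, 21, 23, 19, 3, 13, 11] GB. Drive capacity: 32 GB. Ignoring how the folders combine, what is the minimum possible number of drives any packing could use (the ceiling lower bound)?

4

Total size = 6 + 21 + 21 + 23 + 19 + 3 + 13 + 11 = 117 GB.
⌈117 / 32⌉ = 4.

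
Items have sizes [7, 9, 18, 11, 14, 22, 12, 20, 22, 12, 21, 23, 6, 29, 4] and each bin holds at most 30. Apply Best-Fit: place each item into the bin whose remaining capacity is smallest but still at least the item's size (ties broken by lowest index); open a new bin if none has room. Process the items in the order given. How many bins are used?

9 bins

7 → bin 1 (remaining 23)
9 → bin 1 (remaining 14)
18 → bin 2 (remaining 12)
11 → bin 2 (remaining 1)
14 → bin 1 (remaining 0)
22 → bin 3 (remaining 8)
12 → bin 4 (remaining 18)
20 → bin 5 (remaining 10)
22 → bin 6 (remaining 8)
12 → bin 4 (remaining 6)
21 → bin 7 (remaining 9)
23 → bin 8 (remaining 7)
6 → bin 4 (remaining 0)
29 → bin 9 (remaining 1)
4 → bin 8 (remaining 3)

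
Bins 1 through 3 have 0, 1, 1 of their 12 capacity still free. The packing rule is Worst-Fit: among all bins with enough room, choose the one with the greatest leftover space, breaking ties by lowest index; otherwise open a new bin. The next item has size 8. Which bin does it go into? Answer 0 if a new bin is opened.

0

No bin has ≥ 8 free, so a new bin is opened.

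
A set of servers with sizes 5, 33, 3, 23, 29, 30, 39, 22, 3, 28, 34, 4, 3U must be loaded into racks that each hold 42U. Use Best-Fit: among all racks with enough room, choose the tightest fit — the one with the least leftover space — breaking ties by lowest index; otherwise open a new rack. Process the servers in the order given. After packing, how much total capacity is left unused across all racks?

80

5U → rack 1 (remaining 37U)
33U → rack 1 (remaining 4U)
3U → rack 1 (remaining 1U)
23U → rack 2 (remaining 19U)
29U → rack 3 (remaining 13U)
30U → rack 4 (remaining 12U)
39U → rack 5 (remaining 3U)
22U → rack 6 (remaining 20U)
3U → rack 5 (remaining 0U)
28U → rack 7 (remaining 14U)
34U → rack 8 (remaining 8U)
4U → rack 8 (remaining 4U)
3U → rack 8 (remaining 1U)
8 racks × 42U = 336U; used 256U; unused 80U.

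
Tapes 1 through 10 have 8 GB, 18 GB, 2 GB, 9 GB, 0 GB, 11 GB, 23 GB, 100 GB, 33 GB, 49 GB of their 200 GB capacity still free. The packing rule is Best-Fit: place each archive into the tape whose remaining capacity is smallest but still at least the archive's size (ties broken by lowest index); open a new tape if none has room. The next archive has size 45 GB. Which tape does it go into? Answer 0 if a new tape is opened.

10

Tapes with room: tape 8 (100 GB), tape 10 (49 GB).
Tightest fit is tape 10 with 49 GB free.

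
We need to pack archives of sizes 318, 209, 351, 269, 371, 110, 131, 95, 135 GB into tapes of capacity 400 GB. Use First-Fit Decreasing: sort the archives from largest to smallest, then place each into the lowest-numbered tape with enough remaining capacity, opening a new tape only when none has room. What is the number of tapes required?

Sorted descending: 371, 351, 318, 269, 209, 135, 131, 110, 95.
tape 1: place 371 GB, 29 GB left
tape 2: place 351 GB, 49 GB left
tape 3: place 318 GB, 82 GB left
tape 4: place 269 GB, 131 GB left
tape 5: place 209 GB, 191 GB left
tape 5: place 135 GB, 56 GB left
tape 4: place 131 GB, 0 GB left
tape 6: place 110 GB, 290 GB left
tape 6: place 95 GB, 195 GB left
Final tapes: [371] [351] [318] [269,131] [209,135] [110,95].

6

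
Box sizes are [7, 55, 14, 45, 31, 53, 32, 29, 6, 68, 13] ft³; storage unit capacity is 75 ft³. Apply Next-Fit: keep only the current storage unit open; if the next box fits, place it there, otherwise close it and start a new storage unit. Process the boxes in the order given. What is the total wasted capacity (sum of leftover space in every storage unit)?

172

7 ft³ → storage unit 1 (remaining 68 ft³)
55 ft³ → storage unit 1 (remaining 13 ft³)
14 ft³ → storage unit 2 (remaining 61 ft³)
45 ft³ → storage unit 2 (remaining 16 ft³)
31 ft³ → storage unit 3 (remaining 44 ft³)
53 ft³ → storage unit 4 (remaining 22 ft³)
32 ft³ → storage unit 5 (remaining 43 ft³)
29 ft³ → storage unit 5 (remaining 14 ft³)
6 ft³ → storage unit 5 (remaining 8 ft³)
68 ft³ → storage unit 6 (remaining 7 ft³)
13 ft³ → storage unit 7 (remaining 62 ft³)
7 storage units × 75 ft³ = 525 ft³; used 353 ft³; unused 172 ft³.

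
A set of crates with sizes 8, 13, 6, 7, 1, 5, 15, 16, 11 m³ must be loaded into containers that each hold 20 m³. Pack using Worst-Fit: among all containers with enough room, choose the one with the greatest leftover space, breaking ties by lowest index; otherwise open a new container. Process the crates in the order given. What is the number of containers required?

5 containers

container 1: place 8 m³, 12 m³ left
container 2: place 13 m³, 7 m³ left
container 1: place 6 m³, 6 m³ left
container 2: place 7 m³, 0 m³ left
container 1: place 1 m³, 5 m³ left
container 1: place 5 m³, 0 m³ left
container 3: place 15 m³, 5 m³ left
container 4: place 16 m³, 4 m³ left
container 5: place 11 m³, 9 m³ left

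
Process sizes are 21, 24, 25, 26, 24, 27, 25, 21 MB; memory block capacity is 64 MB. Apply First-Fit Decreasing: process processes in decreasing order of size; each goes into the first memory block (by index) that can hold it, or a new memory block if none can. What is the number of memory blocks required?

4

Sorted descending: 27, 26, 25, 25, 24, 24, 21, 21.
Put 27 MB in memory block 1; 37 MB remain.
Put 26 MB in memory block 1; 11 MB remain.
Put 25 MB in memory block 2; 39 MB remain.
Put 25 MB in memory block 2; 14 MB remain.
Put 24 MB in memory block 3; 40 MB remain.
Put 24 MB in memory block 3; 16 MB remain.
Put 21 MB in memory block 4; 43 MB remain.
Put 21 MB in memory block 4; 22 MB remain.
Final memory blocks: [27,26] [25,25] [24,24] [21,21].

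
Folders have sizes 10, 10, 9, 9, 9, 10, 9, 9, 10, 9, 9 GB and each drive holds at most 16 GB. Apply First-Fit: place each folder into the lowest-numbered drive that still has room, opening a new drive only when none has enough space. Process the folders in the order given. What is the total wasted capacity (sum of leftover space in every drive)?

drive 1: place 10 GB, 6 GB left
drive 2: place 10 GB, 6 GB left
drive 3: place 9 GB, 7 GB left
drive 4: place 9 GB, 7 GB left
drive 5: place 9 GB, 7 GB left
drive 6: place 10 GB, 6 GB left
drive 7: place 9 GB, 7 GB left
drive 8: place 9 GB, 7 GB left
drive 9: place 10 GB, 6 GB left
drive 10: place 9 GB, 7 GB left
drive 11: place 9 GB, 7 GB left
11 drives × 16 GB = 176 GB; used 103 GB; unused 73 GB.

73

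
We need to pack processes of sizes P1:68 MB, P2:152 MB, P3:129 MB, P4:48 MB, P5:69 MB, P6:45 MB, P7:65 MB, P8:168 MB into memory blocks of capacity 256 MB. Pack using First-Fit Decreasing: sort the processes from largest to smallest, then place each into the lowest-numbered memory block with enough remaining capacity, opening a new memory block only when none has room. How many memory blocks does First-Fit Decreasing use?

4 memory blocks

Sorted descending: 168, 152, 129, 69, 68, 65, 48, 45.
memory block 1: place 168 MB, 88 MB left
memory block 2: place 152 MB, 104 MB left
memory block 3: place 129 MB, 127 MB left
memory block 1: place 69 MB, 19 MB left
memory block 2: place 68 MB, 36 MB left
memory block 3: place 65 MB, 62 MB left
memory block 3: place 48 MB, 14 MB left
memory block 4: place 45 MB, 211 MB left
Final memory blocks: [168,69] [152,68] [129,65,48] [45].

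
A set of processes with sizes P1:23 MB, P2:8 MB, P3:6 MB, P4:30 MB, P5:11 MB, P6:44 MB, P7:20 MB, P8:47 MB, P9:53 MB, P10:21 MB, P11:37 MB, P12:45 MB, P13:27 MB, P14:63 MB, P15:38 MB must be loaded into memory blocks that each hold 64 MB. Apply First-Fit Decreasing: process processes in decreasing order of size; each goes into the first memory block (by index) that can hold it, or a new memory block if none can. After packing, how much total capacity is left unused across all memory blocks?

Sorted descending: 63, 53, 47, 45, 44, 38, 37, 30, 27, 23, 21, 20, 11, 8, 6.
63 MB → memory block 1 (remaining 1 MB)
53 MB → memory block 2 (remaining 11 MB)
47 MB → memory block 3 (remaining 17 MB)
45 MB → memory block 4 (remaining 19 MB)
44 MB → memory block 5 (remaining 20 MB)
38 MB → memory block 6 (remaining 26 MB)
37 MB → memory block 7 (remaining 27 MB)
30 MB → memory block 8 (remaining 34 MB)
27 MB → memory block 7 (remaining 0 MB)
23 MB → memory block 6 (remaining 3 MB)
21 MB → memory block 8 (remaining 13 MB)
20 MB → memory block 5 (remaining 0 MB)
11 MB → memory block 2 (remaining 0 MB)
8 MB → memory block 3 (remaining 9 MB)
6 MB → memory block 3 (remaining 3 MB)
8 memory blocks × 64 MB = 512 MB; used 473 MB; unused 39 MB.

39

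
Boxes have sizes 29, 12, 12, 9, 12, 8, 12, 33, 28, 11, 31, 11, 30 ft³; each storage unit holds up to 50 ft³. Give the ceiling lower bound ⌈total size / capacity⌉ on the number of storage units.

5

Total size = 29 + 12 + 12 + 9 + 12 + 8 + 12 + 33 + 28 + 11 + 31 + 11 + 30 = 238 ft³.
⌈238 / 50⌉ = 5.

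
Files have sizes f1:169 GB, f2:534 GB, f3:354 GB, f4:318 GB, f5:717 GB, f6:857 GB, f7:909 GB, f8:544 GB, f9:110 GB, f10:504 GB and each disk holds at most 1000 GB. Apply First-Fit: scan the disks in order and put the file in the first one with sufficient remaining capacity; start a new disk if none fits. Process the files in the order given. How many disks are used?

Put f1 (169 GB) in disk 1; 831 GB remain.
Put f2 (534 GB) in disk 1; 297 GB remain.
Put f3 (354 GB) in disk 2; 646 GB remain.
Put f4 (318 GB) in disk 2; 328 GB remain.
Put f5 (717 GB) in disk 3; 283 GB remain.
Put f6 (857 GB) in disk 4; 143 GB remain.
Put f7 (909 GB) in disk 5; 91 GB remain.
Put f8 (544 GB) in disk 6; 456 GB remain.
Put f9 (110 GB) in disk 1; 187 GB remain.
Put f10 (504 GB) in disk 7; 496 GB remain.
Final disks: [169,534,110] [354,318] [717] [857] [909] [544] [504].

7 disks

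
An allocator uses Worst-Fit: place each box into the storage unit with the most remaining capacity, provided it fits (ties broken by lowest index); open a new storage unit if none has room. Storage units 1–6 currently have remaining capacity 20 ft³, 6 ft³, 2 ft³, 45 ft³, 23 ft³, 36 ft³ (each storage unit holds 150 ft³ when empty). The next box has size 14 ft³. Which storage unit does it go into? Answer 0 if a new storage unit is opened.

Storage units with room: storage unit 1 (20 ft³), storage unit 4 (45 ft³), storage unit 5 (23 ft³), storage unit 6 (36 ft³).
Most room is storage unit 4 with 45 ft³ free.

4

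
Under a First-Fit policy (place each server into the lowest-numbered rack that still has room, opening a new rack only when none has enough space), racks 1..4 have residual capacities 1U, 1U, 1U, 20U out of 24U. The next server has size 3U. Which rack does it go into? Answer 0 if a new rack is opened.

4

Racks with room: rack 4 (20U).
The first with room is rack 4.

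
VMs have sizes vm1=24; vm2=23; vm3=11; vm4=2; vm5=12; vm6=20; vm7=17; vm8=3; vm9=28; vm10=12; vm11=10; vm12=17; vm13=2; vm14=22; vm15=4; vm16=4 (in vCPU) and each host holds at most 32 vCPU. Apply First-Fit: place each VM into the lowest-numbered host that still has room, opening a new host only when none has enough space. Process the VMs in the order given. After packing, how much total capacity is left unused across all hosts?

vm1 (24 vCPU) → host 1 (remaining 8 vCPU)
vm2 (23 vCPU) → host 2 (remaining 9 vCPU)
vm3 (11 vCPU) → host 3 (remaining 21 vCPU)
vm4 (2 vCPU) → host 1 (remaining 6 vCPU)
vm5 (12 vCPU) → host 3 (remaining 9 vCPU)
vm6 (20 vCPU) → host 4 (remaining 12 vCPU)
vm7 (17 vCPU) → host 5 (remaining 15 vCPU)
vm8 (3 vCPU) → host 1 (remaining 3 vCPU)
vm9 (28 vCPU) → host 6 (remaining 4 vCPU)
vm10 (12 vCPU) → host 4 (remaining 0 vCPU)
vm11 (10 vCPU) → host 5 (remaining 5 vCPU)
vm12 (17 vCPU) → host 7 (remaining 15 vCPU)
vm13 (2 vCPU) → host 1 (remaining 1 vCPU)
vm14 (22 vCPU) → host 8 (remaining 10 vCPU)
vm15 (4 vCPU) → host 2 (remaining 5 vCPU)
vm16 (4 vCPU) → host 2 (remaining 1 vCPU)
8 hosts × 32 vCPU = 256 vCPU; used 211 vCPU; unused 45 vCPU.

45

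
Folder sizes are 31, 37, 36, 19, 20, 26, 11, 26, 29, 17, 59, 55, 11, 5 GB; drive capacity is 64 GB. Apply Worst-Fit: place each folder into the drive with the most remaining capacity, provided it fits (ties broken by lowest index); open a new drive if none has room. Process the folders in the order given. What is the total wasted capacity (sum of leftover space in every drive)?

66

31 GB → drive 1 (remaining 33 GB)
37 GB → drive 2 (remaining 27 GB)
36 GB → drive 3 (remaining 28 GB)
19 GB → drive 1 (remaining 14 GB)
20 GB → drive 3 (remaining 8 GB)
26 GB → drive 2 (remaining 1 GB)
11 GB → drive 1 (remaining 3 GB)
26 GB → drive 4 (remaining 38 GB)
29 GB → drive 4 (remaining 9 GB)
17 GB → drive 5 (remaining 47 GB)
59 GB → drive 6 (remaining 5 GB)
55 GB → drive 7 (remaining 9 GB)
11 GB → drive 5 (remaining 36 GB)
5 GB → drive 5 (remaining 31 GB)
7 drives × 64 GB = 448 GB; used 382 GB; unused 66 GB.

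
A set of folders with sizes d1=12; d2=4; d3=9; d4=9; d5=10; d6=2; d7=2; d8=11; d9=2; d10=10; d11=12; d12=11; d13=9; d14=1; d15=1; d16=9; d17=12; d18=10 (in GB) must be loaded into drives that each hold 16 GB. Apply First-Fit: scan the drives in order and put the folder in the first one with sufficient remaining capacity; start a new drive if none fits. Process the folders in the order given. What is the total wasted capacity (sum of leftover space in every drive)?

d1 (12 GB) → drive 1 (remaining 4 GB)
d2 (4 GB) → drive 1 (remaining 0 GB)
d3 (9 GB) → drive 2 (remaining 7 GB)
d4 (9 GB) → drive 3 (remaining 7 GB)
d5 (10 GB) → drive 4 (remaining 6 GB)
d6 (2 GB) → drive 2 (remaining 5 GB)
d7 (2 GB) → drive 2 (remaining 3 GB)
d8 (11 GB) → drive 5 (remaining 5 GB)
d9 (2 GB) → drive 2 (remaining 1 GB)
d10 (10 GB) → drive 6 (remaining 6 GB)
d11 (12 GB) → drive 7 (remaining 4 GB)
d12 (11 GB) → drive 8 (remaining 5 GB)
d13 (9 GB) → drive 9 (remaining 7 GB)
d14 (1 GB) → drive 2 (remaining 0 GB)
d15 (1 GB) → drive 3 (remaining 6 GB)
d16 (9 GB) → drive 10 (remaining 7 GB)
d17 (12 GB) → drive 11 (remaining 4 GB)
d18 (10 GB) → drive 12 (remaining 6 GB)
12 drives × 16 GB = 192 GB; used 136 GB; unused 56 GB.

56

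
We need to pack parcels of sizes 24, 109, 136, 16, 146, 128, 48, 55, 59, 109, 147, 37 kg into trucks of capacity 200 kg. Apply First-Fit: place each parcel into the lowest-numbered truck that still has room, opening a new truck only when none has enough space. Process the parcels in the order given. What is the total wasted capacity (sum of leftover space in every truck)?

Put 24 kg in truck 1; 176 kg remain.
Put 109 kg in truck 1; 67 kg remain.
Put 136 kg in truck 2; 64 kg remain.
Put 16 kg in truck 1; 51 kg remain.
Put 146 kg in truck 3; 54 kg remain.
Put 128 kg in truck 4; 72 kg remain.
Put 48 kg in truck 1; 3 kg remain.
Put 55 kg in truck 2; 9 kg remain.
Put 59 kg in truck 4; 13 kg remain.
Put 109 kg in truck 5; 91 kg remain.
Put 147 kg in truck 6; 53 kg remain.
Put 37 kg in truck 3; 17 kg remain.
6 trucks × 200 kg = 1200 kg; used 1014 kg; unused 186 kg.

186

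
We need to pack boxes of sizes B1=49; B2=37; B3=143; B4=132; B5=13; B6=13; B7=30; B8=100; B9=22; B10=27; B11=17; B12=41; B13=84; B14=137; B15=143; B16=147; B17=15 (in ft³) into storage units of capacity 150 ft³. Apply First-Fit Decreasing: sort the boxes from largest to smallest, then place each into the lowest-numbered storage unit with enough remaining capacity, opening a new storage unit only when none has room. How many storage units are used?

Sorted descending: 147, 143, 143, 137, 132, 100, 84, 49, 41, 37, 30, 27, 22, 17, 15, 13, 13.
147 ft³ → storage unit 1 (remaining 3 ft³)
143 ft³ → storage unit 2 (remaining 7 ft³)
143 ft³ → storage unit 3 (remaining 7 ft³)
137 ft³ → storage unit 4 (remaining 13 ft³)
132 ft³ → storage unit 5 (remaining 18 ft³)
100 ft³ → storage unit 6 (remaining 50 ft³)
84 ft³ → storage unit 7 (remaining 66 ft³)
49 ft³ → storage unit 6 (remaining 1 ft³)
41 ft³ → storage unit 7 (remaining 25 ft³)
37 ft³ → storage unit 8 (remaining 113 ft³)
30 ft³ → storage unit 8 (remaining 83 ft³)
27 ft³ → storage unit 8 (remaining 56 ft³)
22 ft³ → storage unit 7 (remaining 3 ft³)
17 ft³ → storage unit 5 (remaining 1 ft³)
15 ft³ → storage unit 8 (remaining 41 ft³)
13 ft³ → storage unit 4 (remaining 0 ft³)
13 ft³ → storage unit 8 (remaining 28 ft³)
Final storage units: [147] [143] [143] [137,13] [132,17] [100,49] [84,41,22] [37,30,27,15,13].

8 storage units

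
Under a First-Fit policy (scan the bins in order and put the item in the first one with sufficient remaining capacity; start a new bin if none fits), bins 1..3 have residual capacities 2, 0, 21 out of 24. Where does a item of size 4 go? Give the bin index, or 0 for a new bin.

3

Bins with room: bin 3 (21).
The first with room is bin 3.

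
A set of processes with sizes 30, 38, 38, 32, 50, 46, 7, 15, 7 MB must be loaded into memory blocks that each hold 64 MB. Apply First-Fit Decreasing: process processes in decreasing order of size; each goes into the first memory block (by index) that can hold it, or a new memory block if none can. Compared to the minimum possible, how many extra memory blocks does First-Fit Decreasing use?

First-Fit Decreasing: [50,7,7] [46,15] [38] [38] [32,30] → 5 memory blocks.
Total size 263 MB; any packing needs at least ⌈263/64⌉ = 5 memory blocks.
So 5 is already optimal.

0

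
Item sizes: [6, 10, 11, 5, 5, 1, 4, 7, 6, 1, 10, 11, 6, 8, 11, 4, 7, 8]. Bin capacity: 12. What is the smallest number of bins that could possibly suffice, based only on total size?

11 bins

Total size = 6 + 10 + 11 + 5 + 5 + 1 + 4 + 7 + 6 + 1 + 10 + 11 + 6 + 8 + 11 + 4 + 7 + 8 = 121.
⌈121 / 12⌉ = 11.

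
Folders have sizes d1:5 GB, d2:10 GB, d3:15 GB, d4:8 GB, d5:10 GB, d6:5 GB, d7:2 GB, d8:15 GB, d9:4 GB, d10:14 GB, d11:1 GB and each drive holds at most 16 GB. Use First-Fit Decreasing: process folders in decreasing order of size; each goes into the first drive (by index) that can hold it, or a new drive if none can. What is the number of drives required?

6 drives

Sorted descending: 15, 15, 14, 10, 10, 8, 5, 5, 4, 2, 1.
15 GB → drive 1 (remaining 1 GB)
15 GB → drive 2 (remaining 1 GB)
14 GB → drive 3 (remaining 2 GB)
10 GB → drive 4 (remaining 6 GB)
10 GB → drive 5 (remaining 6 GB)
8 GB → drive 6 (remaining 8 GB)
5 GB → drive 4 (remaining 1 GB)
5 GB → drive 5 (remaining 1 GB)
4 GB → drive 6 (remaining 4 GB)
2 GB → drive 3 (remaining 0 GB)
1 GB → drive 1 (remaining 0 GB)
Final drives: [15,1] [15] [14,2] [10,5] [10,5] [8,4].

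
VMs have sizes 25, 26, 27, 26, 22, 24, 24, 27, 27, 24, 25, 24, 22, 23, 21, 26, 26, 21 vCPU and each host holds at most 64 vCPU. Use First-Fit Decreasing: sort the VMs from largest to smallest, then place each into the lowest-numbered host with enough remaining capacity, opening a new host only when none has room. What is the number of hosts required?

Sorted descending: 27, 27, 27, 26, 26, 26, 26, 25, 25, 24, 24, 24, 24, 23, 22, 22, 21, 21.
host 1: place 27 vCPU, 37 vCPU left
host 1: place 27 vCPU, 10 vCPU left
host 2: place 27 vCPU, 37 vCPU left
host 2: place 26 vCPU, 11 vCPU left
host 3: place 26 vCPU, 38 vCPU left
host 3: place 26 vCPU, 12 vCPU left
host 4: place 26 vCPU, 38 vCPU left
host 4: place 25 vCPU, 13 vCPU left
host 5: place 25 vCPU, 39 vCPU left
host 5: place 24 vCPU, 15 vCPU left
host 6: place 24 vCPU, 40 vCPU left
host 6: place 24 vCPU, 16 vCPU left
host 7: place 24 vCPU, 40 vCPU left
host 7: place 23 vCPU, 17 vCPU left
host 8: place 22 vCPU, 42 vCPU left
host 8: place 22 vCPU, 20 vCPU left
host 9: place 21 vCPU, 43 vCPU left
host 9: place 21 vCPU, 22 vCPU left

9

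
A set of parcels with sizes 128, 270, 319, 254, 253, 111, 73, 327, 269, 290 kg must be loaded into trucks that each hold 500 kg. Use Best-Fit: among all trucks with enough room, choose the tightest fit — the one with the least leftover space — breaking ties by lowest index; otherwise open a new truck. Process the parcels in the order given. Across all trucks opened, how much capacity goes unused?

1206

Put 128 kg in truck 1; 372 kg remain.
Put 270 kg in truck 1; 102 kg remain.
Put 319 kg in truck 2; 181 kg remain.
Put 254 kg in truck 3; 246 kg remain.
Put 253 kg in truck 4; 247 kg remain.
Put 111 kg in truck 2; 70 kg remain.
Put 73 kg in truck 1; 29 kg remain.
Put 327 kg in truck 5; 173 kg remain.
Put 269 kg in truck 6; 231 kg remain.
Put 290 kg in truck 7; 210 kg remain.
7 trucks × 500 kg = 3500 kg; used 2294 kg; unused 1206 kg.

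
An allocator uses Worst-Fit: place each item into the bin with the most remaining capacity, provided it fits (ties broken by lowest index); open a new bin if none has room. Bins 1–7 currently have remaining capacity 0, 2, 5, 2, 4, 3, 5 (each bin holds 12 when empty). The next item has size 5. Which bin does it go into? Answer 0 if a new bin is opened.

Bins with room: bin 3 (5), bin 7 (5).
Most room is bin 3 with 5 free.

3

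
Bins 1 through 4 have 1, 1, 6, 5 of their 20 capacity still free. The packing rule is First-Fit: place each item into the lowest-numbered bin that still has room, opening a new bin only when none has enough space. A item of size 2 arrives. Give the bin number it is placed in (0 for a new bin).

3

Bins with room: bin 3 (6), bin 4 (5).
The first with room is bin 3.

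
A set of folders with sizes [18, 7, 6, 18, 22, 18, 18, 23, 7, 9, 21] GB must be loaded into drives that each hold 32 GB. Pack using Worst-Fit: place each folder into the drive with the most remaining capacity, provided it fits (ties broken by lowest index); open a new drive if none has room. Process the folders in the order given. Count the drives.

drive 1: place 18 GB, 14 GB left
drive 1: place 7 GB, 7 GB left
drive 1: place 6 GB, 1 GB left
drive 2: place 18 GB, 14 GB left
drive 3: place 22 GB, 10 GB left
drive 4: place 18 GB, 14 GB left
drive 5: place 18 GB, 14 GB left
drive 6: place 23 GB, 9 GB left
drive 2: place 7 GB, 7 GB left
drive 4: place 9 GB, 5 GB left
drive 7: place 21 GB, 11 GB left

7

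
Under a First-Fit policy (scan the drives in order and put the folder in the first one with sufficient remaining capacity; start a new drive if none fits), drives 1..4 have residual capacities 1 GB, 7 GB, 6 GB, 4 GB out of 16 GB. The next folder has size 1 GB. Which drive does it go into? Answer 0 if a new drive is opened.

Drives with room: drive 1 (1 GB), drive 2 (7 GB), drive 3 (6 GB), drive 4 (4 GB).
The first with room is drive 1.

1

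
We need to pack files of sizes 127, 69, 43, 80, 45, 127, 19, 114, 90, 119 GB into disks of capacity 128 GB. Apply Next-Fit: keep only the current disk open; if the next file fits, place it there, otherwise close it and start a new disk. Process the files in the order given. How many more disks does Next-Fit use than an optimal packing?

1

Next-Fit: [127] [69,43] [80,45] [127] [19] [114] [90] [119] → 8 disks.
Total size 833 GB; any packing needs at least ⌈833/128⌉ = 7 disks.
An optimal packing achieves that bound: [127] [127] [119] [114] [90,19] [80,45] [69,43] → 7 disks.
Excess: 8 − 7 = 1.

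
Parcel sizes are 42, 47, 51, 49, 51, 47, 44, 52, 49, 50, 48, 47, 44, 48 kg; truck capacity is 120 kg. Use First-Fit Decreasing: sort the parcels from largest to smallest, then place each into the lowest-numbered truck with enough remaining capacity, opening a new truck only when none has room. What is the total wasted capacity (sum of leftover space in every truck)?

Sorted descending: 52, 51, 51, 50, 49, 49, 48, 48, 47, 47, 47, 44, 44, 42.
Put 52 kg in truck 1; 68 kg remain.
Put 51 kg in truck 1; 17 kg remain.
Put 51 kg in truck 2; 69 kg remain.
Put 50 kg in truck 2; 19 kg remain.
Put 49 kg in truck 3; 71 kg remain.
Put 49 kg in truck 3; 22 kg remain.
Put 48 kg in truck 4; 72 kg remain.
Put 48 kg in truck 4; 24 kg remain.
Put 47 kg in truck 5; 73 kg remain.
Put 47 kg in truck 5; 26 kg remain.
Put 47 kg in truck 6; 73 kg remain.
Put 44 kg in truck 6; 29 kg remain.
Put 44 kg in truck 7; 76 kg remain.
Put 42 kg in truck 7; 34 kg remain.
7 trucks × 120 kg = 840 kg; used 669 kg; unused 171 kg.

171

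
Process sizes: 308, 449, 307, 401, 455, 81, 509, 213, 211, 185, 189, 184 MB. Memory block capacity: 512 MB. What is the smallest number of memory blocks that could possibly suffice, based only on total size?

7 memory blocks

Total size = 308 + 449 + 307 + 401 + 455 + 81 + 509 + 213 + 211 + 185 + 189 + 184 = 3492 MB.
⌈3492 / 512⌉ = 7.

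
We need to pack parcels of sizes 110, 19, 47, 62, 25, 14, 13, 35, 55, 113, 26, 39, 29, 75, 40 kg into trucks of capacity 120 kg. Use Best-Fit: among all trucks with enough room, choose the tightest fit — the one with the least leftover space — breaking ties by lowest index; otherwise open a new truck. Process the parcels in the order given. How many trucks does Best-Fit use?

7 trucks

truck 1: place 110 kg, 10 kg left
truck 2: place 19 kg, 101 kg left
truck 2: place 47 kg, 54 kg left
truck 3: place 62 kg, 58 kg left
truck 2: place 25 kg, 29 kg left
truck 2: place 14 kg, 15 kg left
truck 2: place 13 kg, 2 kg left
truck 3: place 35 kg, 23 kg left
truck 4: place 55 kg, 65 kg left
truck 5: place 113 kg, 7 kg left
truck 4: place 26 kg, 39 kg left
truck 4: place 39 kg, 0 kg left
truck 6: place 29 kg, 91 kg left
truck 6: place 75 kg, 16 kg left
truck 7: place 40 kg, 80 kg left
Final trucks: [110] [19,47,25,14,13] [62,35] [55,26,39] [113] [29,75] [40].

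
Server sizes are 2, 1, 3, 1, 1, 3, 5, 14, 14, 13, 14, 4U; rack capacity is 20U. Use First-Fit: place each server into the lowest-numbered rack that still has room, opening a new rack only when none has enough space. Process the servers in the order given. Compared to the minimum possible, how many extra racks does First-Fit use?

First-Fit: [2,1,3,1,1,3,5,4] [14] [14] [13] [14] → 5 racks.
Total size 75U; any packing needs at least ⌈75/20⌉ = 4 racks.
An optimal packing achieves that bound: [14,5,1] [14,4,2] [14,3,3] [13,1,1] → 4 racks.
Excess: 5 − 4 = 1.

1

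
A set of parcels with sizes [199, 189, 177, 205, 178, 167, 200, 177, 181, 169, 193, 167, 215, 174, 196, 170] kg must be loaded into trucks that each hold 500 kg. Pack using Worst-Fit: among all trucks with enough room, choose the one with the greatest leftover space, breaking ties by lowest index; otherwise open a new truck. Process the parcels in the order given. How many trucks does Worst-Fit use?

8 trucks

Put 199 kg in truck 1; 301 kg remain.
Put 189 kg in truck 1; 112 kg remain.
Put 177 kg in truck 2; 323 kg remain.
Put 205 kg in truck 2; 118 kg remain.
Put 178 kg in truck 3; 322 kg remain.
Put 167 kg in truck 3; 155 kg remain.
Put 200 kg in truck 4; 300 kg remain.
Put 177 kg in truck 4; 123 kg remain.
Put 181 kg in truck 5; 319 kg remain.
Put 169 kg in truck 5; 150 kg remain.
Put 193 kg in truck 6; 307 kg remain.
Put 167 kg in truck 6; 140 kg remain.
Put 215 kg in truck 7; 285 kg remain.
Put 174 kg in truck 7; 111 kg remain.
Put 196 kg in truck 8; 304 kg remain.
Put 170 kg in truck 8; 134 kg remain.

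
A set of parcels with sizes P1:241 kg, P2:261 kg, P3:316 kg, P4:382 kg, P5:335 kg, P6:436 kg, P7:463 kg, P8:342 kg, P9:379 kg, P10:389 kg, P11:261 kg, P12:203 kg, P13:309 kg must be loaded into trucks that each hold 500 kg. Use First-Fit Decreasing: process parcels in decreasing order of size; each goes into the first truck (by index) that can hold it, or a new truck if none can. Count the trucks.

Sorted descending: 463, 436, 389, 382, 379, 342, 335, 316, 309, 261, 261, 241, 203.
Put 463 kg in truck 1; 37 kg remain.
Put 436 kg in truck 2; 64 kg remain.
Put 389 kg in truck 3; 111 kg remain.
Put 382 kg in truck 4; 118 kg remain.
Put 379 kg in truck 5; 121 kg remain.
Put 342 kg in truck 6; 158 kg remain.
Put 335 kg in truck 7; 165 kg remain.
Put 316 kg in truck 8; 184 kg remain.
Put 309 kg in truck 9; 191 kg remain.
Put 261 kg in truck 10; 239 kg remain.
Put 261 kg in truck 11; 239 kg remain.
Put 241 kg in truck 12; 259 kg remain.
Put 203 kg in truck 10; 36 kg remain.

12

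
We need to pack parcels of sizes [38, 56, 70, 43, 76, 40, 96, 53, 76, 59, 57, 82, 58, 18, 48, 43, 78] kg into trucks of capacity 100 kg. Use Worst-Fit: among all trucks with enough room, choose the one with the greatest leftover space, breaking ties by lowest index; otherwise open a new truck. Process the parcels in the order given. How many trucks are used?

38 kg → truck 1 (remaining 62 kg)
56 kg → truck 1 (remaining 6 kg)
70 kg → truck 2 (remaining 30 kg)
43 kg → truck 3 (remaining 57 kg)
76 kg → truck 4 (remaining 24 kg)
40 kg → truck 3 (remaining 17 kg)
96 kg → truck 5 (remaining 4 kg)
53 kg → truck 6 (remaining 47 kg)
76 kg → truck 7 (remaining 24 kg)
59 kg → truck 8 (remaining 41 kg)
57 kg → truck 9 (remaining 43 kg)
82 kg → truck 10 (remaining 18 kg)
58 kg → truck 11 (remaining 42 kg)
18 kg → truck 6 (remaining 29 kg)
48 kg → truck 12 (remaining 52 kg)
43 kg → truck 12 (remaining 9 kg)
78 kg → truck 13 (remaining 22 kg)
Final trucks: [38,56] [70] [43,40] [76] [96] [53,18] [76] [59] [57] [82] [58] [48,43] [78].

13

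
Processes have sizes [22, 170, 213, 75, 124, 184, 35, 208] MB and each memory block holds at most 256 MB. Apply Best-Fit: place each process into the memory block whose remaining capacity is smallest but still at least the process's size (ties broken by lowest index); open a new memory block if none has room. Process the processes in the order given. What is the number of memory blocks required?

Put 22 MB in memory block 1; 234 MB remain.
Put 170 MB in memory block 1; 64 MB remain.
Put 213 MB in memory block 2; 43 MB remain.
Put 75 MB in memory block 3; 181 MB remain.
Put 124 MB in memory block 3; 57 MB remain.
Put 184 MB in memory block 4; 72 MB remain.
Put 35 MB in memory block 2; 8 MB remain.
Put 208 MB in memory block 5; 48 MB remain.

5 memory blocks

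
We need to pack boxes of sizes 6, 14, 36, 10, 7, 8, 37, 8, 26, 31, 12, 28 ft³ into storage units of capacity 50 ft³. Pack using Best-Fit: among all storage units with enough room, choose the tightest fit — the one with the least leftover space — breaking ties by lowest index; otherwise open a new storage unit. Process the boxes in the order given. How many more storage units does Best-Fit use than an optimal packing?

1

Best-Fit: [6,14,7,8,12] [36,10] [37,8] [26] [31] [28] → 6 storage units.
Total size 223 ft³; any packing needs at least ⌈223/50⌉ = 5 storage units.
An optimal packing achieves that bound: [37,12] [36,14] [31,10,8] [28,8,7,6] [26] → 5 storage units.
Excess: 6 − 5 = 1.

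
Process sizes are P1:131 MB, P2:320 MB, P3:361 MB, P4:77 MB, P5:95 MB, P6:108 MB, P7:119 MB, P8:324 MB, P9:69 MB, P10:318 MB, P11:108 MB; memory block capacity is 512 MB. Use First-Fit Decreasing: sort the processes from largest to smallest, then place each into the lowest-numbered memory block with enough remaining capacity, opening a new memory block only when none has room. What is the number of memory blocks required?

5

Sorted descending: 361, 324, 320, 318, 131, 119, 108, 108, 95, 77, 69.
361 MB → memory block 1 (remaining 151 MB)
324 MB → memory block 2 (remaining 188 MB)
320 MB → memory block 3 (remaining 192 MB)
318 MB → memory block 4 (remaining 194 MB)
131 MB → memory block 1 (remaining 20 MB)
119 MB → memory block 2 (remaining 69 MB)
108 MB → memory block 3 (remaining 84 MB)
108 MB → memory block 4 (remaining 86 MB)
95 MB → memory block 5 (remaining 417 MB)
77 MB → memory block 3 (remaining 7 MB)
69 MB → memory block 2 (remaining 0 MB)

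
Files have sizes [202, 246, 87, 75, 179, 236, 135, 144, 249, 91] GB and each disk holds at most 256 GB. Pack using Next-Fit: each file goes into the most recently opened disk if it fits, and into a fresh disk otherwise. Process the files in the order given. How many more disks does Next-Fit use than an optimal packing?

2

Next-Fit: [202] [246] [87,75] [179] [236] [135] [144] [249] [91] → 9 disks.
Total size 1644 GB; any packing needs at least ⌈1644/256⌉ = 7 disks.
An optimal packing achieves that bound: [249] [246] [236] [202] [179,75] [144,91] [135,87] → 7 disks.
Excess: 9 − 7 = 2.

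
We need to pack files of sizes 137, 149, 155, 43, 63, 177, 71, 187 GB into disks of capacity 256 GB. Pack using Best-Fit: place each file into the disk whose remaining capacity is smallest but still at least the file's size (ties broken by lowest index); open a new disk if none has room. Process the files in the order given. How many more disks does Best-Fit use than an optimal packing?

0

Best-Fit: [137] [149,63] [155,43] [177,71] [187] → 5 disks.
5 files exceed 128 GB (half the capacity), and no two of those can share a disk, so at least 5 disks are needed.
So 5 is already optimal.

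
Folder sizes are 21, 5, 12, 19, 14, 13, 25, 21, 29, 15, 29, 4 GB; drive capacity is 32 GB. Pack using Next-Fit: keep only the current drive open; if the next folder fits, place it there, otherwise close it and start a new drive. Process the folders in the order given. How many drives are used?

21 GB → drive 1 (remaining 11 GB)
5 GB → drive 1 (remaining 6 GB)
12 GB → drive 2 (remaining 20 GB)
19 GB → drive 2 (remaining 1 GB)
14 GB → drive 3 (remaining 18 GB)
13 GB → drive 3 (remaining 5 GB)
25 GB → drive 4 (remaining 7 GB)
21 GB → drive 5 (remaining 11 GB)
29 GB → drive 6 (remaining 3 GB)
15 GB → drive 7 (remaining 17 GB)
29 GB → drive 8 (remaining 3 GB)
4 GB → drive 9 (remaining 28 GB)
Final drives: [21,5] [12,19] [14,13] [25] [21] [29] [15] [29] [4].

9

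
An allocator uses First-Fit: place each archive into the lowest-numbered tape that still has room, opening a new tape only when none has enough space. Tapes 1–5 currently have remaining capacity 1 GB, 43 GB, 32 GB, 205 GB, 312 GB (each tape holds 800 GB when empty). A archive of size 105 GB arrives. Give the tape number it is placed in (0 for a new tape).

4

Tapes with room: tape 4 (205 GB), tape 5 (312 GB).
The first with room is tape 4.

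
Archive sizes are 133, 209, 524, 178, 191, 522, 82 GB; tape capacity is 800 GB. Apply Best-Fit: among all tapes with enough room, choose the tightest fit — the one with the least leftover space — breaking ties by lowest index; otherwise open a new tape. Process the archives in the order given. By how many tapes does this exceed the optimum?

0

Best-Fit: [133,209,191] [524,178,82] [522] → 3 tapes.
Total size 1839 GB; any packing needs at least ⌈1839/800⌉ = 3 tapes.
So 3 is already optimal.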